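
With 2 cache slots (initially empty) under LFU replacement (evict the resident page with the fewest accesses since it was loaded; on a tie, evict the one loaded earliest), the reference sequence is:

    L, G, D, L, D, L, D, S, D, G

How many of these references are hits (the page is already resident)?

4

L → fault, frames (L)
G → fault, frames (L G)
D → fault, evict L, frames (G D)
L → fault, evict G, frames (D L)
D → hit
L → hit
D → hit
S → fault, evict L, frames (D S)
D → hit
G → fault, evict S, frames (D G)
Hits: 4.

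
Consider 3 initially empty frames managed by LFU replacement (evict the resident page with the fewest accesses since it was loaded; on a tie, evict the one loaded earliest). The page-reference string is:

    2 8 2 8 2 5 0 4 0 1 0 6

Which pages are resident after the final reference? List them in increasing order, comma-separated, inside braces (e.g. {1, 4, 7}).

2 → fault, frames [2]
8 → fault, frames [2, 8]
2 → hit
8 → hit
2 → hit
5 → fault, frames [2, 8, 5]
0 → fault, evict 5, frames [2, 8, 0]
4 → fault, evict 0, frames [2, 8, 4]
0 → fault, evict 4, frames [2, 8, 0]
1 → fault, evict 0, frames [2, 8, 1]
0 → fault, evict 1, frames [2, 8, 0]
6 → fault, evict 0, frames [2, 8, 6]

{2, 6, 8}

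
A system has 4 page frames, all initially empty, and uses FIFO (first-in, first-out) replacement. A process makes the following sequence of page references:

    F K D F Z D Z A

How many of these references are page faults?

F -> miss, frames [F]
K -> miss, frames [F, K]
D -> miss, frames [F, K, D]
F -> hit
Z -> miss, frames [F, K, D, Z]
D -> hit
Z -> hit
A -> miss, evict F, frames [K, D, Z, A]
Page faults: 5.

5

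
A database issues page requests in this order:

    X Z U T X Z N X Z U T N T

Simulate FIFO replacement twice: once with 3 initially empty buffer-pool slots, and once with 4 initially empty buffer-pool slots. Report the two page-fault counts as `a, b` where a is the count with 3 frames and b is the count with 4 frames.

3 frames: F F F F F F F . . F F . . → 9 faults.
4 frames: F F F F . . F F F F F F . → 10 faults.
10 > 9: adding a frame increased faults — Belady's anomaly.

9, 10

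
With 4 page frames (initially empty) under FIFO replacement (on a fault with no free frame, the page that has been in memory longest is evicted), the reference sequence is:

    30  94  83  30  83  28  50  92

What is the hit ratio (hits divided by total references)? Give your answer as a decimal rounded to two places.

30: fault, frames {30}
94: fault, frames {30,94}
83: fault, frames {30,94,83}
30: hit
83: hit
28: fault, frames {30,94,83,28}
50: fault, evict 30, frames {94,83,28,50}
92: fault, evict 94, frames {83,28,50,92}
Hits: 2 of 8 references → 2/8 = 0.2500.

0.25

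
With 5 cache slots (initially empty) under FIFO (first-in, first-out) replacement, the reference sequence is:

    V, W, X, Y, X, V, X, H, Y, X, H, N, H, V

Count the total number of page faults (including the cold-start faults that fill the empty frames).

V → fault, frames (V)
W → fault, frames (V W)
X → fault, frames (V W X)
Y → fault, frames (V W X Y)
X → hit
V → hit
X → hit
H → fault, frames (V W X Y H)
Y → hit
X → hit
H → hit
N → fault, evict V, frames (W X Y H N)
H → hit
V → fault, evict W, frames (X Y H N V)
Page faults: 7.

7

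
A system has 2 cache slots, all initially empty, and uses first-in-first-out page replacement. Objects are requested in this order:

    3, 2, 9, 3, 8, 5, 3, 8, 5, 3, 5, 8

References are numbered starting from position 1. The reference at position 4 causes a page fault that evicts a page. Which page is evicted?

pos 1: 3 -> miss, frames (3)
pos 2: 2 -> miss, frames (3 2)
pos 3: 9 -> miss, evict 3, frames (2 9)
pos 4: 3 -> miss, evict 2, frames (9 3)
At position 4, page 2 is evicted.

2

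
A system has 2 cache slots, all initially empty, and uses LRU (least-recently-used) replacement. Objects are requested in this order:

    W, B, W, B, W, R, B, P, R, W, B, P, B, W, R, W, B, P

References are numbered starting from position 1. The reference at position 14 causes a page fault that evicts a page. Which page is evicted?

pos 1: W: miss, frames (W)
pos 2: B: miss, frames (W B)
pos 3: W: hit
pos 4: B: hit
pos 5: W: hit
pos 6: R: miss, evict B, frames (W R)
pos 7: B: miss, evict W, frames (R B)
pos 8: P: miss, evict R, frames (B P)
pos 9: R: miss, evict B, frames (P R)
pos 10: W: miss, evict P, frames (R W)
pos 11: B: miss, evict R, frames (W B)
pos 12: P: miss, evict W, frames (B P)
pos 13: B: hit
pos 14: W: miss, evict P, frames (B W)
At position 14, page P is evicted.

P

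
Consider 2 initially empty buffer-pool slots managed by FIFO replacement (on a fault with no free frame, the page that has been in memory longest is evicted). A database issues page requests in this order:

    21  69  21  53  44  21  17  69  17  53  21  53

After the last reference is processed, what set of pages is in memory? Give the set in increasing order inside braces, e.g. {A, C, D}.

21 → fault, frames [21]
69 → fault, frames [21, 69]
21 → hit
53 → fault, evict 21, frames [69, 53]
44 → fault, evict 69, frames [53, 44]
21 → fault, evict 53, frames [44, 21]
17 → fault, evict 44, frames [21, 17]
69 → fault, evict 21, frames [17, 69]
17 → hit
53 → fault, evict 17, frames [69, 53]
21 → fault, evict 69, frames [53, 21]
53 → hit

{21, 53}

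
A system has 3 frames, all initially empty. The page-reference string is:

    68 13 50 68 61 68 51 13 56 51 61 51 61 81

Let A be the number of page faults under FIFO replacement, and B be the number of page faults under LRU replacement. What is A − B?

Under FIFO: F F F . F F F F F . F F . F → 11 faults.
Under LRU: F F F . F . F F F . F . . F → 9 faults.
A − B = 11 − 9 = 2.

2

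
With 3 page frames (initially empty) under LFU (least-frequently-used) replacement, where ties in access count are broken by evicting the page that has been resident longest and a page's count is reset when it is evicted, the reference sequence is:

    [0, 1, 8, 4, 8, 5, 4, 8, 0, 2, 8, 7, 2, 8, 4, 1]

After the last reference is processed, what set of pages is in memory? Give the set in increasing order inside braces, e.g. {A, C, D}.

{1, 4, 8}

0: fault, frames (0)
1: fault, frames (0 1)
8: fault, frames (0 1 8)
4: fault, evict 0, frames (1 8 4)
8: hit
5: fault, evict 1, frames (8 4 5)
4: hit
8: hit
0: fault, evict 5, frames (8 4 0)
2: fault, evict 0, frames (8 4 2)
8: hit
7: fault, evict 2, frames (8 4 7)
2: fault, evict 7, frames (8 4 2)
8: hit
4: hit
1: fault, evict 2, frames (8 4 1)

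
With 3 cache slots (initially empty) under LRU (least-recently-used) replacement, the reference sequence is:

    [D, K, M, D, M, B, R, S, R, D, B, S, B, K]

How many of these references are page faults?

D: fault, frames (D)
K: fault, frames (D K)
M: fault, frames (D K M)
D: hit
M: hit
B: fault, evict K, frames (D M B)
R: fault, evict D, frames (M B R)
S: fault, evict M, frames (B R S)
R: hit
D: fault, evict B, frames (S R D)
B: fault, evict S, frames (R D B)
S: fault, evict R, frames (D B S)
B: hit
K: fault, evict D, frames (S B K)
Page faults: 10.

10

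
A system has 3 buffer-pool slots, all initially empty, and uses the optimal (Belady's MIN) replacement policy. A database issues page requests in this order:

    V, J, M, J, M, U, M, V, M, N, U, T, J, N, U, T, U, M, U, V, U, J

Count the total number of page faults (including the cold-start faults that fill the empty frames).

10

V -> miss, frames (V)
J -> miss, frames (V J)
M -> miss, frames (V J M)
J -> hit
M -> hit
U -> miss, evict J, frames (V M U)
M -> hit
V -> hit
M -> hit
N -> miss, evict V, frames (M U N)
U -> hit
T -> miss, evict M, frames (U N T)
J -> miss, evict T, frames (U N J)
N -> hit
U -> hit
T -> miss, evict N, frames (U J T)
U -> hit
M -> miss, evict T, frames (U J M)
U -> hit
V -> miss, evict M, frames (U J V)
U -> hit
J -> hit
Page faults: 10.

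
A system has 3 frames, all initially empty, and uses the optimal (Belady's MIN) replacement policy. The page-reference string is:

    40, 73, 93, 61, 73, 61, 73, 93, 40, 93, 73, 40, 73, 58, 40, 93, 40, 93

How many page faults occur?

6

40 -> miss, frames [40]
73 -> miss, frames [40, 73]
93 -> miss, frames [40, 73, 93]
61 -> miss, evict 40, frames [73, 93, 61]
73 -> hit
61 -> hit
73 -> hit
93 -> hit
40 -> miss, evict 61, frames [73, 93, 40]
93 -> hit
73 -> hit
40 -> hit
73 -> hit
58 -> miss, evict 73, frames [93, 40, 58]
40 -> hit
93 -> hit
40 -> hit
93 -> hit
Page faults: 6.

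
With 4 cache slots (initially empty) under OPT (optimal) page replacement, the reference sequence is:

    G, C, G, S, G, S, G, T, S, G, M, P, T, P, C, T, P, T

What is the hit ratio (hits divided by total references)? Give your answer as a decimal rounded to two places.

0.67

G → miss, frames [G]
C → miss, frames [G, C]
G → hit
S → miss, frames [G, C, S]
G → hit
S → hit
G → hit
T → miss, frames [G, C, S, T]
S → hit
G → hit
M → miss, evict S, frames [G, C, T, M]
P → miss, evict M, frames [G, C, T, P]
T → hit
P → hit
C → hit
T → hit
P → hit
T → hit
Hits: 12 of 18 references → 12/18 = 0.6667.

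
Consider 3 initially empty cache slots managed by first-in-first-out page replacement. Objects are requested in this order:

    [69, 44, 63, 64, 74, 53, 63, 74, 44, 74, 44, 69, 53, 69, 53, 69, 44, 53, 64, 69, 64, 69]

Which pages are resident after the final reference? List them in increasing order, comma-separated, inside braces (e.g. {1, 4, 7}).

{44, 64, 69}

69 → fault, frames (69)
44 → fault, frames (69 44)
63 → fault, frames (69 44 63)
64 → fault, evict 69, frames (44 63 64)
74 → fault, evict 44, frames (63 64 74)
53 → fault, evict 63, frames (64 74 53)
63 → fault, evict 64, frames (74 53 63)
74 → hit
44 → fault, evict 74, frames (53 63 44)
74 → fault, evict 53, frames (63 44 74)
44 → hit
69 → fault, evict 63, frames (44 74 69)
53 → fault, evict 44, frames (74 69 53)
69 → hit
53 → hit
69 → hit
44 → fault, evict 74, frames (69 53 44)
53 → hit
64 → fault, evict 69, frames (53 44 64)
69 → fault, evict 53, frames (44 64 69)
64 → hit
69 → hit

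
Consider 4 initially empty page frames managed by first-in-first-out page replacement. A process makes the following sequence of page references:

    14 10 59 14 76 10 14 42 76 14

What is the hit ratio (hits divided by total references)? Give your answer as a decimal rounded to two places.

0.40

14 → fault, frames [14]
10 → fault, frames [14, 10]
59 → fault, frames [14, 10, 59]
14 → hit
76 → fault, frames [14, 10, 59, 76]
10 → hit
14 → hit
42 → fault, evict 14, frames [10, 59, 76, 42]
76 → hit
14 → fault, evict 10, frames [59, 76, 42, 14]
Hits: 4 of 10 references → 4/10 = 0.4000.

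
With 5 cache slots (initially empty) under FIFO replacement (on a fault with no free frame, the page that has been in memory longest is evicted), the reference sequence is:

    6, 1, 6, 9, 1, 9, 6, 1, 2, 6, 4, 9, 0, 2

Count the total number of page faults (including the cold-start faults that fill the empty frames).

6: fault, frames (6)
1: fault, frames (6 1)
6: hit
9: fault, frames (6 1 9)
1: hit
9: hit
6: hit
1: hit
2: fault, frames (6 1 9 2)
6: hit
4: fault, frames (6 1 9 2 4)
9: hit
0: fault, evict 6, frames (1 9 2 4 0)
2: hit
Page faults: 6.

6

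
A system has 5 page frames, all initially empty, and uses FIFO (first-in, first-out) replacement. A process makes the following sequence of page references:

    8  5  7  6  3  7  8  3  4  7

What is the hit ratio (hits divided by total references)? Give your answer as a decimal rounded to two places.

8 -> fault, frames [8]
5 -> fault, frames [8, 5]
7 -> fault, frames [8, 5, 7]
6 -> fault, frames [8, 5, 7, 6]
3 -> fault, frames [8, 5, 7, 6, 3]
7 -> hit
8 -> hit
3 -> hit
4 -> fault, evict 8, frames [5, 7, 6, 3, 4]
7 -> hit
Hits: 4 of 10 references → 4/10 = 0.4000.

0.40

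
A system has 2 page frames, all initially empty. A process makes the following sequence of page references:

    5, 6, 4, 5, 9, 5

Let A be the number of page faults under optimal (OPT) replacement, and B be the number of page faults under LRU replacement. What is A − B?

-1

Under OPT: F F F . F . → 4 faults.
Under LRU: F F F F F . → 5 faults.
A − B = 4 − 5 = -1.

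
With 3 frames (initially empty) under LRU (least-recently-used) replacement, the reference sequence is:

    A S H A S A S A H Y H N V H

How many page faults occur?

6

A → miss, frames (A)
S → miss, frames (A S)
H → miss, frames (A S H)
A → hit
S → hit
A → hit
S → hit
A → hit
H → hit
Y → miss, evict S, frames (A H Y)
H → hit
N → miss, evict A, frames (Y H N)
V → miss, evict Y, frames (H N V)
H → hit
Page faults: 6.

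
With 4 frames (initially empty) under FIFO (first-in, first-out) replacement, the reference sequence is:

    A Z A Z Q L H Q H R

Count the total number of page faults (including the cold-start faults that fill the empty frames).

6

A → miss, frames [A]
Z → miss, frames [A, Z]
A → hit
Z → hit
Q → miss, frames [A, Z, Q]
L → miss, frames [A, Z, Q, L]
H → miss, evict A, frames [Z, Q, L, H]
Q → hit
H → hit
R → miss, evict Z, frames [Q, L, H, R]
Page faults: 6.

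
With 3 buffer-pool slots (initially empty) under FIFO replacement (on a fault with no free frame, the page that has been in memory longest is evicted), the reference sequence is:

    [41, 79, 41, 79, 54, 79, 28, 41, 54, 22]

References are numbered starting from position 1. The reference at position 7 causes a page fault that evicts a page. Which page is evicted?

41

pos 1: 41 -> fault, frames (41)
pos 2: 79 -> fault, frames (41 79)
pos 3: 41 -> hit
pos 4: 79 -> hit
pos 5: 54 -> fault, frames (41 79 54)
pos 6: 79 -> hit
pos 7: 28 -> fault, evict 41, frames (79 54 28)
At position 7, page 41 is evicted.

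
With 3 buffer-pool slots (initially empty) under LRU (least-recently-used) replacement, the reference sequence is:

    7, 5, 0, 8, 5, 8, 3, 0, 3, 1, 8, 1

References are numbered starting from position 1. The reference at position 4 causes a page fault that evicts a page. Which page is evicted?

7

pos 1: 7 → fault, frames {7}
pos 2: 5 → fault, frames {7,5}
pos 3: 0 → fault, frames {7,5,0}
pos 4: 8 → fault, evict 7, frames {5,0,8}
At position 4, page 7 is evicted.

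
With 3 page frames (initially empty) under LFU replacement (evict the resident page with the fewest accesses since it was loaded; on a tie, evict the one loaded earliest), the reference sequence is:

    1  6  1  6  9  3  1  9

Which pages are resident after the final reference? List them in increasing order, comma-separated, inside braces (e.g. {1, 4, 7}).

{1, 6, 9}

1: fault, frames {1}
6: fault, frames {1,6}
1: hit
6: hit
9: fault, frames {1,6,9}
3: fault, evict 9, frames {1,6,3}
1: hit
9: fault, evict 3, frames {1,6,9}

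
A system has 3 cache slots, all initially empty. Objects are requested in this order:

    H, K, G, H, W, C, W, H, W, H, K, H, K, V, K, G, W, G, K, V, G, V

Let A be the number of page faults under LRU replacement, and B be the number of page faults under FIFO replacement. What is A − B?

Under LRU: F F F . F F . . . . F . . F . F F . . F . . → 10 faults.
Under FIFO: F F F . F F . F . . F . . F . F F . F F F . → 13 faults.
A − B = 10 − 13 = -3.

-3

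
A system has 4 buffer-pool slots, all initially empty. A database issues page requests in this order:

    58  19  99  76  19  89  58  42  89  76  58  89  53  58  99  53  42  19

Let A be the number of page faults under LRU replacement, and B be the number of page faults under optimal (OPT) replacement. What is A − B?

Under LRU: F F F F . F F F . F . . F . F . F F → 12 faults.
Under OPT: F F F F . F . F . . . . F . F . . F → 9 faults.
A − B = 12 − 9 = 3.

3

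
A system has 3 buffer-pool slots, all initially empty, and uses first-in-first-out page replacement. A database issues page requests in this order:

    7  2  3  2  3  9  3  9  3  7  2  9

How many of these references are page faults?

7 → fault, frames (7)
2 → fault, frames (7 2)
3 → fault, frames (7 2 3)
2 → hit
3 → hit
9 → fault, evict 7, frames (2 3 9)
3 → hit
9 → hit
3 → hit
7 → fault, evict 2, frames (3 9 7)
2 → fault, evict 3, frames (9 7 2)
9 → hit
Page faults: 6.

6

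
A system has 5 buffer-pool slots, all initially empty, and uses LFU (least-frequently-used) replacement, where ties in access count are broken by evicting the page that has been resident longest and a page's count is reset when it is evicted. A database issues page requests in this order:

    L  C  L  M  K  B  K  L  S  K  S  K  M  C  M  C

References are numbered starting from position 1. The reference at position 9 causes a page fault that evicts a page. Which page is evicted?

C

pos 1: L: fault, frames (L)
pos 2: C: fault, frames (L C)
pos 3: L: hit
pos 4: M: fault, frames (L C M)
pos 5: K: fault, frames (L C M K)
pos 6: B: fault, frames (L C M K B)
pos 7: K: hit
pos 8: L: hit
pos 9: S: fault, evict C, frames (L M K B S)
At position 9, page C is evicted.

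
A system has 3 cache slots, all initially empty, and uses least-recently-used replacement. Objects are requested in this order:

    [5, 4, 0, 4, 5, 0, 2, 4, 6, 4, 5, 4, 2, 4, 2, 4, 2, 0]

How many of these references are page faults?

5 → miss, frames (5)
4 → miss, frames (5 4)
0 → miss, frames (5 4 0)
4 → hit
5 → hit
0 → hit
2 → miss, evict 4, frames (5 0 2)
4 → miss, evict 5, frames (0 2 4)
6 → miss, evict 0, frames (2 4 6)
4 → hit
5 → miss, evict 2, frames (6 4 5)
4 → hit
2 → miss, evict 6, frames (5 4 2)
4 → hit
2 → hit
4 → hit
2 → hit
0 → miss, evict 5, frames (4 2 0)
Page faults: 9.

9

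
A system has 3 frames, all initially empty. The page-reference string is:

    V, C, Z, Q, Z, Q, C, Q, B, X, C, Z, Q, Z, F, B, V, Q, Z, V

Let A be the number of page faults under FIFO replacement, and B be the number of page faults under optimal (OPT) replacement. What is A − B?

Under FIFO: F F F F . . . . F F F F F . F F F F F . → 14 faults.
Under OPT: F F F F . . . . F F . . F . F F F . . . → 10 faults.
A − B = 14 − 10 = 4.

4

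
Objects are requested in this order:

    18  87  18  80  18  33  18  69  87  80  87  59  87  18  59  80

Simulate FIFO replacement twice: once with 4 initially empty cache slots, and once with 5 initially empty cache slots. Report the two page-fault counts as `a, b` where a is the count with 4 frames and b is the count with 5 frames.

4 frames: F F . F . F . F . . . F F F . F → 9 faults.
5 frames: F F . F . F . F . . . F . F . . → 7 faults.
7 < 9: adding a frame reduced faults, as is typical.

9, 7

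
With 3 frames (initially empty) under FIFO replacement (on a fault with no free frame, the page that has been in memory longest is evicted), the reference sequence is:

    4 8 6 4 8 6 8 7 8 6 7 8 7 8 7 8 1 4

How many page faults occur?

4 -> miss, frames (4)
8 -> miss, frames (4 8)
6 -> miss, frames (4 8 6)
4 -> hit
8 -> hit
6 -> hit
8 -> hit
7 -> miss, evict 4, frames (8 6 7)
8 -> hit
6 -> hit
7 -> hit
8 -> hit
7 -> hit
8 -> hit
7 -> hit
8 -> hit
1 -> miss, evict 8, frames (6 7 1)
4 -> miss, evict 6, frames (7 1 4)
Page faults: 6.

6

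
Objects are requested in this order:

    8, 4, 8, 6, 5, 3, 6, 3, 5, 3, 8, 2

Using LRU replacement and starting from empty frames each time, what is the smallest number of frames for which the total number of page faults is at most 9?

f=1: 12 faults
f=2: 9 faults
f=3: 7 faults
f=4: 6 faults
f=5: 6 faults
f=6: 6 faults
Smallest f with faults ≤ 9 is 2.

2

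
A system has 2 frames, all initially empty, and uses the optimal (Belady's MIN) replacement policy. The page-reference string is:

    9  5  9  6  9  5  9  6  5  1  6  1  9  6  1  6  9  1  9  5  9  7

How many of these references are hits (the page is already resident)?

9: fault, frames (9)
5: fault, frames (9 5)
9: hit
6: fault, evict 5, frames (9 6)
9: hit
5: fault, evict 6, frames (9 5)
9: hit
6: fault, evict 9, frames (5 6)
5: hit
1: fault, evict 5, frames (6 1)
6: hit
1: hit
9: fault, evict 1, frames (6 9)
6: hit
1: fault, evict 9, frames (6 1)
6: hit
9: fault, evict 6, frames (1 9)
1: hit
9: hit
5: fault, evict 1, frames (9 5)
9: hit
7: fault, evict 5, frames (9 7)
Hits: 11.

11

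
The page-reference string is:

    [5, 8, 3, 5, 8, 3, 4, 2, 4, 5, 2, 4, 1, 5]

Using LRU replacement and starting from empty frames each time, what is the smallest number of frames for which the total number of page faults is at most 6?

f=1: 14 faults
f=2: 13 faults
f=3: 8 faults
f=4: 7 faults
f=5: 6 faults
f=6: 6 faults
Smallest f with faults ≤ 6 is 5.

5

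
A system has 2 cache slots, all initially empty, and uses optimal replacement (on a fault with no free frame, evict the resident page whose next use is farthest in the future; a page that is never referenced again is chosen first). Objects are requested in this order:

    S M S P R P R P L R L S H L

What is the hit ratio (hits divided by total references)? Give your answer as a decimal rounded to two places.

S -> fault, frames {S}
M -> fault, frames {S,M}
S -> hit
P -> fault, evict M, frames {S,P}
R -> fault, evict S, frames {P,R}
P -> hit
R -> hit
P -> hit
L -> fault, evict P, frames {R,L}
R -> hit
L -> hit
S -> fault, evict R, frames {L,S}
H -> fault, evict S, frames {L,H}
L -> hit
Hits: 7 of 14 references → 7/14 = 0.5000.

0.50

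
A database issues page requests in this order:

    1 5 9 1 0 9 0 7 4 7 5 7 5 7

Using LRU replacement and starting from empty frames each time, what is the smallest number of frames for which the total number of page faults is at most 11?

2

f=1: 14 faults
f=2: 9 faults
f=3: 7 faults
f=4: 7 faults
f=5: 7 faults
f=6: 6 faults
Smallest f with faults ≤ 11 is 2.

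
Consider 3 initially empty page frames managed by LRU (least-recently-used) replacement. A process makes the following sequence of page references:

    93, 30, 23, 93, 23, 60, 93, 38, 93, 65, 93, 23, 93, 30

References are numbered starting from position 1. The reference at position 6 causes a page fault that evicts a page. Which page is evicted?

pos 1: 93 -> miss, frames (93)
pos 2: 30 -> miss, frames (93 30)
pos 3: 23 -> miss, frames (93 30 23)
pos 4: 93 -> hit
pos 5: 23 -> hit
pos 6: 60 -> miss, evict 30, frames (93 23 60)
At position 6, page 30 is evicted.

30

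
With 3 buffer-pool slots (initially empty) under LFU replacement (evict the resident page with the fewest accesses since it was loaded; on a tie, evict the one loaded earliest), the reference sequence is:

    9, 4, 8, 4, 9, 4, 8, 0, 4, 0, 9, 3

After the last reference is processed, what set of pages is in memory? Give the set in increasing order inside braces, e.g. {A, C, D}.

{0, 3, 4}

9 → miss, frames [9]
4 → miss, frames [9, 4]
8 → miss, frames [9, 4, 8]
4 → hit
9 → hit
4 → hit
8 → hit
0 → miss, evict 9, frames [4, 8, 0]
4 → hit
0 → hit
9 → miss, evict 8, frames [4, 0, 9]
3 → miss, evict 9, frames [4, 0, 3]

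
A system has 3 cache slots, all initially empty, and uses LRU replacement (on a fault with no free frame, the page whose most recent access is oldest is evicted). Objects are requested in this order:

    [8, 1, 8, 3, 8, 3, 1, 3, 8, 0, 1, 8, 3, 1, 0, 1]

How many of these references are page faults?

8 → miss, frames [8]
1 → miss, frames [8, 1]
8 → hit
3 → miss, frames [1, 8, 3]
8 → hit
3 → hit
1 → hit
3 → hit
8 → hit
0 → miss, evict 1, frames [3, 8, 0]
1 → miss, evict 3, frames [8, 0, 1]
8 → hit
3 → miss, evict 0, frames [1, 8, 3]
1 → hit
0 → miss, evict 8, frames [3, 1, 0]
1 → hit
Page faults: 7.

7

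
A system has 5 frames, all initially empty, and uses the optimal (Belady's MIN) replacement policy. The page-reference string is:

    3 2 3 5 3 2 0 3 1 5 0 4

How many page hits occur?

3 -> fault, frames {3}
2 -> fault, frames {3,2}
3 -> hit
5 -> fault, frames {3,2,5}
3 -> hit
2 -> hit
0 -> fault, frames {3,2,5,0}
3 -> hit
1 -> fault, frames {3,2,5,0,1}
5 -> hit
0 -> hit
4 -> fault, evict 1, frames {3,2,5,0,4}
Hits: 6.

6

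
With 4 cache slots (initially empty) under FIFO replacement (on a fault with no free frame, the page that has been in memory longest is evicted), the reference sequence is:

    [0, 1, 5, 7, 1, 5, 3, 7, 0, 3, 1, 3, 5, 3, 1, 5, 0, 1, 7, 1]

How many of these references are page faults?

0: miss, frames {0}
1: miss, frames {0,1}
5: miss, frames {0,1,5}
7: miss, frames {0,1,5,7}
1: hit
5: hit
3: miss, evict 0, frames {1,5,7,3}
7: hit
0: miss, evict 1, frames {5,7,3,0}
3: hit
1: miss, evict 5, frames {7,3,0,1}
3: hit
5: miss, evict 7, frames {3,0,1,5}
3: hit
1: hit
5: hit
0: hit
1: hit
7: miss, evict 3, frames {0,1,5,7}
1: hit
Page faults: 9.

9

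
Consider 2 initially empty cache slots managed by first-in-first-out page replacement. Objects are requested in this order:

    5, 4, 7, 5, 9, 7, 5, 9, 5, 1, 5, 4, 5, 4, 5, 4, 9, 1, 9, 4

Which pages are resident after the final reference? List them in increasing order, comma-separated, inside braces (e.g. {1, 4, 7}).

5 -> fault, frames [5]
4 -> fault, frames [5, 4]
7 -> fault, evict 5, frames [4, 7]
5 -> fault, evict 4, frames [7, 5]
9 -> fault, evict 7, frames [5, 9]
7 -> fault, evict 5, frames [9, 7]
5 -> fault, evict 9, frames [7, 5]
9 -> fault, evict 7, frames [5, 9]
5 -> hit
1 -> fault, evict 5, frames [9, 1]
5 -> fault, evict 9, frames [1, 5]
4 -> fault, evict 1, frames [5, 4]
5 -> hit
4 -> hit
5 -> hit
4 -> hit
9 -> fault, evict 5, frames [4, 9]
1 -> fault, evict 4, frames [9, 1]
9 -> hit
4 -> fault, evict 9, frames [1, 4]

{1, 4}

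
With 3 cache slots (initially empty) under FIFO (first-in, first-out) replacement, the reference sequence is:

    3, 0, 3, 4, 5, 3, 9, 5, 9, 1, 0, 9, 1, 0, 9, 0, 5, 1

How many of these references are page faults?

9

3: miss, frames (3)
0: miss, frames (3 0)
3: hit
4: miss, frames (3 0 4)
5: miss, evict 3, frames (0 4 5)
3: miss, evict 0, frames (4 5 3)
9: miss, evict 4, frames (5 3 9)
5: hit
9: hit
1: miss, evict 5, frames (3 9 1)
0: miss, evict 3, frames (9 1 0)
9: hit
1: hit
0: hit
9: hit
0: hit
5: miss, evict 9, frames (1 0 5)
1: hit
Page faults: 9.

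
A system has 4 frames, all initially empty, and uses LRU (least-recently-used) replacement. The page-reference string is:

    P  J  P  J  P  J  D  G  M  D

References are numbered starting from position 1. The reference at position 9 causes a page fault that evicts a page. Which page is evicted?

P

pos 1: P: miss, frames (P)
pos 2: J: miss, frames (P J)
pos 3: P: hit
pos 4: J: hit
pos 5: P: hit
pos 6: J: hit
pos 7: D: miss, frames (P J D)
pos 8: G: miss, frames (P J D G)
pos 9: M: miss, evict P, frames (J D G M)
At position 9, page P is evicted.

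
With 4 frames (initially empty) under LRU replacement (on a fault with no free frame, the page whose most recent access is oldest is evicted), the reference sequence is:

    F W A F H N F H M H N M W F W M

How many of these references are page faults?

F → fault, frames (F)
W → fault, frames (F W)
A → fault, frames (F W A)
F → hit
H → fault, frames (W A F H)
N → fault, evict W, frames (A F H N)
F → hit
H → hit
M → fault, evict A, frames (N F H M)
H → hit
N → hit
M → hit
W → fault, evict F, frames (H N M W)
F → fault, evict H, frames (N M W F)
W → hit
M → hit
Page faults: 8.

8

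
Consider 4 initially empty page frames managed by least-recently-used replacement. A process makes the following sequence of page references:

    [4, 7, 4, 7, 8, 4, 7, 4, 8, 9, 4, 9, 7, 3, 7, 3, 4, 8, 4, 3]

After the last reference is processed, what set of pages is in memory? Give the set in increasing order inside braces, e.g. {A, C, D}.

4: miss, frames (4)
7: miss, frames (4 7)
4: hit
7: hit
8: miss, frames (4 7 8)
4: hit
7: hit
4: hit
8: hit
9: miss, frames (7 4 8 9)
4: hit
9: hit
7: hit
3: miss, evict 8, frames (4 9 7 3)
7: hit
3: hit
4: hit
8: miss, evict 9, frames (7 3 4 8)
4: hit
3: hit

{3, 4, 7, 8}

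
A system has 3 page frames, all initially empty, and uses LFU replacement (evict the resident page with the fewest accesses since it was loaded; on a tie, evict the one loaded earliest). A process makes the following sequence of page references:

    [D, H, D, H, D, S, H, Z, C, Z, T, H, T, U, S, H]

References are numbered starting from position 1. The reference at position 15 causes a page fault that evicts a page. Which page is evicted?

U

pos 1: D → fault, frames [D]
pos 2: H → fault, frames [D, H]
pos 3: D → hit
pos 4: H → hit
pos 5: D → hit
pos 6: S → fault, frames [D, H, S]
pos 7: H → hit
pos 8: Z → fault, evict S, frames [D, H, Z]
pos 9: C → fault, evict Z, frames [D, H, C]
pos 10: Z → fault, evict C, frames [D, H, Z]
pos 11: T → fault, evict Z, frames [D, H, T]
pos 12: H → hit
pos 13: T → hit
pos 14: U → fault, evict T, frames [D, H, U]
pos 15: S → fault, evict U, frames [D, H, S]
At position 15, page U is evicted.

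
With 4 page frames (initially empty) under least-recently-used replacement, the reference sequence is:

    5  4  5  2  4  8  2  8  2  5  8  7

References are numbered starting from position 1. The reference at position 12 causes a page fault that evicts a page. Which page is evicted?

pos 1: 5 → fault, frames {5}
pos 2: 4 → fault, frames {5,4}
pos 3: 5 → hit
pos 4: 2 → fault, frames {4,5,2}
pos 5: 4 → hit
pos 6: 8 → fault, frames {5,2,4,8}
pos 7: 2 → hit
pos 8: 8 → hit
pos 9: 2 → hit
pos 10: 5 → hit
pos 11: 8 → hit
pos 12: 7 → fault, evict 4, frames {2,5,8,7}
At position 12, page 4 is evicted.

4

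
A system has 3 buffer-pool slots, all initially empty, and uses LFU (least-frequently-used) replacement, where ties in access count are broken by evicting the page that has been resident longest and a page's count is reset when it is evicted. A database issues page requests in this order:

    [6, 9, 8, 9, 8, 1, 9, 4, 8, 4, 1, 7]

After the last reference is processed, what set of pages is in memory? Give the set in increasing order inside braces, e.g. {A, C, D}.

{7, 8, 9}

6: miss, frames {6}
9: miss, frames {6,9}
8: miss, frames {6,9,8}
9: hit
8: hit
1: miss, evict 6, frames {9,8,1}
9: hit
4: miss, evict 1, frames {9,8,4}
8: hit
4: hit
1: miss, evict 4, frames {9,8,1}
7: miss, evict 1, frames {9,8,7}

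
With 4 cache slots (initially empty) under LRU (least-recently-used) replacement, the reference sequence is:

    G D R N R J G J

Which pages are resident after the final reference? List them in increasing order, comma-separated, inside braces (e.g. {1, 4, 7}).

{G, J, N, R}

G -> miss, frames (G)
D -> miss, frames (G D)
R -> miss, frames (G D R)
N -> miss, frames (G D R N)
R -> hit
J -> miss, evict G, frames (D N R J)
G -> miss, evict D, frames (N R J G)
J -> hit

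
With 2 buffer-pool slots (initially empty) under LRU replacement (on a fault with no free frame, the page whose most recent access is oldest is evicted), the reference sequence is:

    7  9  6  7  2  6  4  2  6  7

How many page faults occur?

7: miss, frames {7}
9: miss, frames {7,9}
6: miss, evict 7, frames {9,6}
7: miss, evict 9, frames {6,7}
2: miss, evict 6, frames {7,2}
6: miss, evict 7, frames {2,6}
4: miss, evict 2, frames {6,4}
2: miss, evict 6, frames {4,2}
6: miss, evict 4, frames {2,6}
7: miss, evict 2, frames {6,7}
Page faults: 10.

10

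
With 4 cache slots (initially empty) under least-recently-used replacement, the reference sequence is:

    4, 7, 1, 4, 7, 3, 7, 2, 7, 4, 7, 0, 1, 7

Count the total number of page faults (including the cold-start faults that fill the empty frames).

7

4: miss, frames {4}
7: miss, frames {4,7}
1: miss, frames {4,7,1}
4: hit
7: hit
3: miss, frames {1,4,7,3}
7: hit
2: miss, evict 1, frames {4,3,7,2}
7: hit
4: hit
7: hit
0: miss, evict 3, frames {2,4,7,0}
1: miss, evict 2, frames {4,7,0,1}
7: hit
Page faults: 7.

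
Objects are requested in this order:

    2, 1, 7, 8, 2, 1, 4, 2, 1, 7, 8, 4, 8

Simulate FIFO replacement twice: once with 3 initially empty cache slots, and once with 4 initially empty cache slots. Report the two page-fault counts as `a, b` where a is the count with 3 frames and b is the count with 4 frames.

9, 10

3 frames: F F F F F F F . . F F . . → 9 faults.
4 frames: F F F F . . F F F F F F . → 10 faults.
10 > 9: adding a frame increased faults — Belady's anomaly.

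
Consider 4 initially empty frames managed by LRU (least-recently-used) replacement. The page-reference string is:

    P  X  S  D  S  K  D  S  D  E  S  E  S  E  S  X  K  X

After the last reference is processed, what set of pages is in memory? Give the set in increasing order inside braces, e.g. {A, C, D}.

{E, K, S, X}

P -> miss, frames [P]
X -> miss, frames [P, X]
S -> miss, frames [P, X, S]
D -> miss, frames [P, X, S, D]
S -> hit
K -> miss, evict P, frames [X, D, S, K]
D -> hit
S -> hit
D -> hit
E -> miss, evict X, frames [K, S, D, E]
S -> hit
E -> hit
S -> hit
E -> hit
S -> hit
X -> miss, evict K, frames [D, E, S, X]
K -> miss, evict D, frames [E, S, X, K]
X -> hit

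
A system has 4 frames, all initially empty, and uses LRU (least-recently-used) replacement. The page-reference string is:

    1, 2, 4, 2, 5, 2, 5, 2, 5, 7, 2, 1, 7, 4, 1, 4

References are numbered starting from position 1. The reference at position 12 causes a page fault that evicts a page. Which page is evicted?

4

pos 1: 1 → miss, frames (1)
pos 2: 2 → miss, frames (1 2)
pos 3: 4 → miss, frames (1 2 4)
pos 4: 2 → hit
pos 5: 5 → miss, frames (1 4 2 5)
pos 6: 2 → hit
pos 7: 5 → hit
pos 8: 2 → hit
pos 9: 5 → hit
pos 10: 7 → miss, evict 1, frames (4 2 5 7)
pos 11: 2 → hit
pos 12: 1 → miss, evict 4, frames (5 7 2 1)
At position 12, page 4 is evicted.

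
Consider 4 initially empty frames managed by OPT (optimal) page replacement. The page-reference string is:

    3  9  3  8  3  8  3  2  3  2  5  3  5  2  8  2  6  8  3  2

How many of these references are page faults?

3: fault, frames [3]
9: fault, frames [3, 9]
3: hit
8: fault, frames [3, 9, 8]
3: hit
8: hit
3: hit
2: fault, frames [3, 9, 8, 2]
3: hit
2: hit
5: fault, evict 9, frames [3, 8, 2, 5]
3: hit
5: hit
2: hit
8: hit
2: hit
6: fault, evict 5, frames [3, 8, 2, 6]
8: hit
3: hit
2: hit
Page faults: 6.

6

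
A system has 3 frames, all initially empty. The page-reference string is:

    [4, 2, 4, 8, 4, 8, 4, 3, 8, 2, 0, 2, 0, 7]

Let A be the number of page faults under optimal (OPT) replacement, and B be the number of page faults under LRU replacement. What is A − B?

-1

Under OPT: F F . F . . . F . . F . . F → 6 faults.
Under LRU: F F . F . . . F . F F . . F → 7 faults.
A − B = 6 − 7 = -1.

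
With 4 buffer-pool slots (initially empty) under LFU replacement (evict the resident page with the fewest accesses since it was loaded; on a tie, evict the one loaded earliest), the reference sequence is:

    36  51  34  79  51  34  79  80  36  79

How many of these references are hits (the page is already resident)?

4

36: fault, frames (36)
51: fault, frames (36 51)
34: fault, frames (36 51 34)
79: fault, frames (36 51 34 79)
51: hit
34: hit
79: hit
80: fault, evict 36, frames (51 34 79 80)
36: fault, evict 80, frames (51 34 79 36)
79: hit
Hits: 4.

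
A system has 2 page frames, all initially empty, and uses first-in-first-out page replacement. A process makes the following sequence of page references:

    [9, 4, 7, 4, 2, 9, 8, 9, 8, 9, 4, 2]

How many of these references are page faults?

9 -> miss, frames {9}
4 -> miss, frames {9,4}
7 -> miss, evict 9, frames {4,7}
4 -> hit
2 -> miss, evict 4, frames {7,2}
9 -> miss, evict 7, frames {2,9}
8 -> miss, evict 2, frames {9,8}
9 -> hit
8 -> hit
9 -> hit
4 -> miss, evict 9, frames {8,4}
2 -> miss, evict 8, frames {4,2}
Page faults: 8.

8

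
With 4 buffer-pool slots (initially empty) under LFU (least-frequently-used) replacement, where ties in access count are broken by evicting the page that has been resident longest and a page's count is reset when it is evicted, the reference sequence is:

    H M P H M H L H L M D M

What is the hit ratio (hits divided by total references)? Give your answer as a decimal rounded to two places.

0.58

H → fault, frames {H}
M → fault, frames {H,M}
P → fault, frames {H,M,P}
H → hit
M → hit
H → hit
L → fault, frames {H,M,P,L}
H → hit
L → hit
M → hit
D → fault, evict P, frames {H,M,L,D}
M → hit
Hits: 7 of 12 references → 7/12 = 0.5833.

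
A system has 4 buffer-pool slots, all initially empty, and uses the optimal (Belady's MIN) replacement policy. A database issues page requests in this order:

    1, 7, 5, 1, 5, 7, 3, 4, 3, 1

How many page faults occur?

1 -> miss, frames {1}
7 -> miss, frames {1,7}
5 -> miss, frames {1,7,5}
1 -> hit
5 -> hit
7 -> hit
3 -> miss, frames {1,7,5,3}
4 -> miss, evict 5, frames {1,7,3,4}
3 -> hit
1 -> hit
Page faults: 5.

5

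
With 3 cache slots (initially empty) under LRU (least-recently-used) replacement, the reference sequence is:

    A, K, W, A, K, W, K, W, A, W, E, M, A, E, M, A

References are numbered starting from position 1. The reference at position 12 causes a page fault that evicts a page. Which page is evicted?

A

pos 1: A → fault, frames [A]
pos 2: K → fault, frames [A, K]
pos 3: W → fault, frames [A, K, W]
pos 4: A → hit
pos 5: K → hit
pos 6: W → hit
pos 7: K → hit
pos 8: W → hit
pos 9: A → hit
pos 10: W → hit
pos 11: E → fault, evict K, frames [A, W, E]
pos 12: M → fault, evict A, frames [W, E, M]
At position 12, page A is evicted.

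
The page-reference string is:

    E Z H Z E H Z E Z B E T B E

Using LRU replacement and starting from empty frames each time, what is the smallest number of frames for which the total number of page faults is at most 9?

3

f=1: 14 faults
f=2: 12 faults
f=3: 5 faults
f=4: 5 faults
f=5: 5 faults
Smallest f with faults ≤ 9 is 3.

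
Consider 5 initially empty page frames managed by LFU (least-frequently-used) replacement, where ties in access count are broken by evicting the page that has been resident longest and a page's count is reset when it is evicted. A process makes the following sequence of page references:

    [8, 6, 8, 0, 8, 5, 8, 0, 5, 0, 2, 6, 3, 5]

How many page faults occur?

6

8 → miss, frames [8]
6 → miss, frames [8, 6]
8 → hit
0 → miss, frames [8, 6, 0]
8 → hit
5 → miss, frames [8, 6, 0, 5]
8 → hit
0 → hit
5 → hit
0 → hit
2 → miss, frames [8, 6, 0, 5, 2]
6 → hit
3 → miss, evict 2, frames [8, 6, 0, 5, 3]
5 → hit
Page faults: 6.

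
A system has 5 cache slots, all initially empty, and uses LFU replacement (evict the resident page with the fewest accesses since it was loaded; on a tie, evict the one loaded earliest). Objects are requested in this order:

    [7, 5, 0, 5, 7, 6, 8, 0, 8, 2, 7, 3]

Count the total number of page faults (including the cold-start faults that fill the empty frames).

7 -> miss, frames (7)
5 -> miss, frames (7 5)
0 -> miss, frames (7 5 0)
5 -> hit
7 -> hit
6 -> miss, frames (7 5 0 6)
8 -> miss, frames (7 5 0 6 8)
0 -> hit
8 -> hit
2 -> miss, evict 6, frames (7 5 0 8 2)
7 -> hit
3 -> miss, evict 2, frames (7 5 0 8 3)
Page faults: 7.

7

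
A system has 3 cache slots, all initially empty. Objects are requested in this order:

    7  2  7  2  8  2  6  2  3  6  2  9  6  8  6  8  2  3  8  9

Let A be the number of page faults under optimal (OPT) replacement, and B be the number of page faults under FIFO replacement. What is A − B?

Under OPT: F F . . F . F . F . . F . F . . . F . F → 9 faults.
Under FIFO: F F . . F . F . F . F F F F . . F F . F → 12 faults.
A − B = 9 − 12 = -3.

-3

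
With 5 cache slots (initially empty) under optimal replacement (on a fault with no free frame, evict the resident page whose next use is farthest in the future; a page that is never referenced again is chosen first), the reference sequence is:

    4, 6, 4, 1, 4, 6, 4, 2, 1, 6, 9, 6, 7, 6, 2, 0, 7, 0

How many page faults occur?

4: miss, frames {4}
6: miss, frames {4,6}
4: hit
1: miss, frames {4,6,1}
4: hit
6: hit
4: hit
2: miss, frames {4,6,1,2}
1: hit
6: hit
9: miss, frames {4,6,1,2,9}
6: hit
7: miss, evict 9, frames {4,6,1,2,7}
6: hit
2: hit
0: miss, evict 2, frames {4,6,1,7,0}
7: hit
0: hit
Page faults: 7.

7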